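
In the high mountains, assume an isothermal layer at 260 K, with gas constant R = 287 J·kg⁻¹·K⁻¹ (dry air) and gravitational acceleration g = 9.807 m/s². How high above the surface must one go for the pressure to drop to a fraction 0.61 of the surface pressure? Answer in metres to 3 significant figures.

z ≈ 3760 m

Scale height: H = RT/g = 287 × 260 / 9.807 = 7608.9 m.
Set P/P₀ = exp(−z/H) = 0.61, so z = −H ln(0.61).
−ln(0.61) = 0.49430; z = 7608.9 × 0.49430 = 3761.1 m.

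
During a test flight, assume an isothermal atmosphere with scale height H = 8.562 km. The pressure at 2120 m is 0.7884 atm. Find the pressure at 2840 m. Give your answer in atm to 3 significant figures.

P ≈ 0.725 atm

Between two levels, P₂ = P₁ exp(−Δz/H) with Δz = z₂ − z₁.
Δz = 2840.0 − 2120.0 = 720.00 m; Δz/H = 720.00/8562.0 = 0.084093.
P₂ = 0.7884 × exp(−0.084093) = 0.7884 × 0.91935 = 0.72482 atm.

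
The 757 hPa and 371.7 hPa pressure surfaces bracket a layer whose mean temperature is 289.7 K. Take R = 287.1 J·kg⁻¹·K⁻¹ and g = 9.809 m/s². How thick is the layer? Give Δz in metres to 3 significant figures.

Hypsometric equation: Δz = (R T̄/g) ln(P₁/P₂).
R T̄/g = 287.1 × 289.7 / 9.809 = 8479.2 m.
ln(757/371.7) = ln(2.0366) = 0.71128.
Δz = 8479.2 × 0.71128 = 6031.1 m.

Δz ≈ 6030 m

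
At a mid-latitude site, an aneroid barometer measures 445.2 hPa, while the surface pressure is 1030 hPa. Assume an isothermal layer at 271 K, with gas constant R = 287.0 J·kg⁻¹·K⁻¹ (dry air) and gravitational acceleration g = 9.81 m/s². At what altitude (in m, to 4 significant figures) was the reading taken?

Scale height: H = RT/g = 287.0 × 271 / 9.81 = 7928.3 m.
Invert the barometric formula: z = H ln(P₀/P).
P₀/P = 1030/445.2 = 2.3136; ln(2.3136) = 0.83880.
z = 7928.3 × 0.83880 = 6650.3 m.

z ≈ 6650 m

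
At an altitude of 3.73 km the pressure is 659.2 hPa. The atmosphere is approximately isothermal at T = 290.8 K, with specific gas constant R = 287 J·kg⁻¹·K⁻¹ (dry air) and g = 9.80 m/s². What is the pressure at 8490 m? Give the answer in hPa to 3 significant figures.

Scale height: H = RT/g = 287 × 290.8 / 9.80 = 8516.3 m.
Between two levels, P₂ = P₁ exp(−Δz/H) with Δz = z₂ − z₁.
Δz = 8490.0 − 3730.0 = 4760.0 m; Δz/H = 4760.0/8516.3 = 0.55893.
P₂ = 659.2 × exp(−0.55893) = 659.2 × 0.57182 = 376.94 hPa.

P ≈ 377 hPa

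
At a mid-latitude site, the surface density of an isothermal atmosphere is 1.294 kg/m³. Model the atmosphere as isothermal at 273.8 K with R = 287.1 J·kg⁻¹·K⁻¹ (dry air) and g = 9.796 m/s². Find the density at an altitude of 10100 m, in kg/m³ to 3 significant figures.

ρ ≈ 0.368 kg/m³

Scale height: H = RT/g = 287.1 × 273.8 / 9.796 = 8024.5 m.
In an isothermal atmosphere, density decays like pressure: ρ = ρ₀ exp(−z/H).
z/H = 10100/8024.5 = 1.2586; exp(−1.2586) = 0.28405.
ρ = 1.294 × 0.28405 = 0.36756 kg/m³.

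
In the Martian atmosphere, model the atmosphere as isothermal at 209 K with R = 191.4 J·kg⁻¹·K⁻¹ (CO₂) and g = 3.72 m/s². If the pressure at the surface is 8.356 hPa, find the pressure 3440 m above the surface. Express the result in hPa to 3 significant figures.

Scale height: H = RT/g = 191.4 × 209 / 3.72 = 10753 m.
Barometric formula: P = P₀ exp(−z/H).
z/H = 3440.0/10753 = 0.31991; exp(−0.31991) = 0.72621.
P = 8.356 × 0.72621 = 6.0682 hPa.

P ≈ 6.07 hPa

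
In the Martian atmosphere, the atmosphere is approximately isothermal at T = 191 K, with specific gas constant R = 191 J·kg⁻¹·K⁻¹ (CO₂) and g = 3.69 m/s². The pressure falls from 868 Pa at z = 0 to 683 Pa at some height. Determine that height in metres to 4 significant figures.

z ≈ 2370 m

Scale height: H = RT/g = 191 × 191 / 3.69 = 9886.4 m.
Invert the barometric formula: z = H ln(P₀/P).
P₀/P = 868/683 = 1.2709; ln(1.2709) = 0.23973.
z = 9886.4 × 0.23973 = 2370.1 m.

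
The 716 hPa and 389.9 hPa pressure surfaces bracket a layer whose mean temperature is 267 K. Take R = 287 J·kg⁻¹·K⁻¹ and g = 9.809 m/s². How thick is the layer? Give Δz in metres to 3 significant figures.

Δz ≈ 4750 m

Hypsometric equation: Δz = (R T̄/g) ln(P₁/P₂).
R T̄/g = 287 × 267 / 9.809 = 7812.1 m.
ln(716/389.9) = ln(1.8364) = 0.60781.
Δz = 7812.1 × 0.60781 = 4748.3 m.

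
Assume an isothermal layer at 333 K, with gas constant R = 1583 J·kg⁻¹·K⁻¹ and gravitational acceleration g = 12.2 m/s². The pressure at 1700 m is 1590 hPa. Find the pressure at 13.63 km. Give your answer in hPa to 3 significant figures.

P ≈ 1210 hPa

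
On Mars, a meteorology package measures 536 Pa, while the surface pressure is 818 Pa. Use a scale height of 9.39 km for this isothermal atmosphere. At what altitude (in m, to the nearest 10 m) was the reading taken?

Invert the barometric formula: z = H ln(P₀/P).
P₀/P = 818/536 = 1.5261; ln(1.5261) = 0.42272.
z = 9390.0 × 0.42272 = 3969.3 m.

z ≈ 3970 m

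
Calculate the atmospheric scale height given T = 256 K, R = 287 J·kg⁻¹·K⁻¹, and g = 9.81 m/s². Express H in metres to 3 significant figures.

The scale height of an isothermal atmosphere is H = RT/g.
H = 287 × 256 / 9.81 = 73472/9.81 = 7489.5 m.

H ≈ 7490 m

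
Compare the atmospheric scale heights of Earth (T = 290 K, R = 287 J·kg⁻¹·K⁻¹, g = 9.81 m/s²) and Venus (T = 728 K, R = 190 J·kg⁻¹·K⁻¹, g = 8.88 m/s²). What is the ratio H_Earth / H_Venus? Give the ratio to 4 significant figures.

H = RT/g for each body.
H_Earth = 287 × 290 / 9.81 = 8484.2 m.
H_Venus = 190 × 728 / 8.88 = 15577 m.
H_Earth/H_Venus = 8484.2/15577 = 0.54466.

H_Earth/H_Venus ≈ 0.5447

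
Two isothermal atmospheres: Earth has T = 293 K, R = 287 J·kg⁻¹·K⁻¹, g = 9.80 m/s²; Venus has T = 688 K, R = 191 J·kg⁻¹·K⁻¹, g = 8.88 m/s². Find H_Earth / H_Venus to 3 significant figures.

H_Earth/H_Venus ≈ 0.580

H = RT/g for each body.
H_Earth = 287 × 293 / 9.80 = 8580.7 m.
H_Venus = 191 × 688 / 8.88 = 14798 m.
H_Earth/H_Venus = 8580.7/14798 = 0.57986.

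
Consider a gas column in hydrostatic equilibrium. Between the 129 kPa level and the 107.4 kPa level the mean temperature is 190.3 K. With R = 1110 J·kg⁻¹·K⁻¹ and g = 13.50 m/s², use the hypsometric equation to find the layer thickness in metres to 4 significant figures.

Δz ≈ 2867 m

Hypsometric equation: Δz = (R T̄/g) ln(P₁/P₂).
R T̄/g = 1110 × 190.3 / 13.50 = 15647 m.
ln(129/107.4) = ln(1.2011) = 0.18324.
Δz = 15647 × 0.18324 = 2867.2 m.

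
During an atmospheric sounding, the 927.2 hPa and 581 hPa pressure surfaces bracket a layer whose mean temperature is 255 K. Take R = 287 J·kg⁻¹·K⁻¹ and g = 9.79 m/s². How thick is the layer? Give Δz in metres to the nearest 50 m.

Hypsometric equation: Δz = (R T̄/g) ln(P₁/P₂).
R T̄/g = 287 × 255 / 9.79 = 7475.5 m.
ln(927.2/581) = ln(1.5959) = 0.46744.
Δz = 7475.5 × 0.46744 = 3494.3 m.

Δz ≈ 3500 m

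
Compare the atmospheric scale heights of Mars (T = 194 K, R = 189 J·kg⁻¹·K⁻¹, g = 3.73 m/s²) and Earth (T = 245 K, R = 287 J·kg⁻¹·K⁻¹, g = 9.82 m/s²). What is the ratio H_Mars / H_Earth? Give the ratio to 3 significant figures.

H = RT/g for each body.
H_Mars = 189 × 194 / 3.73 = 9830.0 m.
H_Earth = 287 × 245 / 9.82 = 7160.4 m.
H_Mars/H_Earth = 9830.0/7160.4 = 1.3728.

H_Mars/H_Earth ≈ 1.37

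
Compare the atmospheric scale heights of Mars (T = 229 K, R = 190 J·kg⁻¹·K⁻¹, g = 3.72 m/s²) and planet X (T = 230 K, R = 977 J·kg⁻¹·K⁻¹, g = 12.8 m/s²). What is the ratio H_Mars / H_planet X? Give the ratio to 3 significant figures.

H_Mars/H_planet X ≈ 0.666

H = RT/g for each body.
H_Mars = 190 × 229 / 3.72 = 11696 m.
H_planet X = 977 × 230 / 12.8 = 17555 m.
H_Mars/H_planet X = 11696/17555 = 0.66625.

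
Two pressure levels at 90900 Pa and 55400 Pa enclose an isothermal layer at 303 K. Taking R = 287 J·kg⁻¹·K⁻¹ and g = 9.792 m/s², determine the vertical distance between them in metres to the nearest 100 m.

Δz ≈ 4400 m

Hypsometric equation: Δz = (R T̄/g) ln(P₁/P₂).
R T̄/g = 287 × 303 / 9.792 = 8880.8 m.
ln(90900/55400) = ln(1.6408) = 0.49518.
Δz = 8880.8 × 0.49518 = 4397.6 m.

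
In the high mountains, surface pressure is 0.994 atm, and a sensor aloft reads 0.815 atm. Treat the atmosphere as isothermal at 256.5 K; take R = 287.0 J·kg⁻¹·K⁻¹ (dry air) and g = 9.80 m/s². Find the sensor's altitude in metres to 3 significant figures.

z ≈ 1490 m

Scale height: H = RT/g = 287.0 × 256.5 / 9.80 = 7511.8 m.
Invert the barometric formula: z = H ln(P₀/P).
P₀/P = 0.994/0.815 = 1.2196; ln(1.2196) = 0.19852.
z = 7511.8 × 0.19852 = 1491.2 m.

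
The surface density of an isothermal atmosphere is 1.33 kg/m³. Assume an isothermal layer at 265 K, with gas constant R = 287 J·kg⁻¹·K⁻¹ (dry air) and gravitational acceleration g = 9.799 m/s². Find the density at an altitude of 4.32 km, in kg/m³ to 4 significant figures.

ρ ≈ 0.7623 kg/m³

Scale height: H = RT/g = 287 × 265 / 9.799 = 7761.5 m.
In an isothermal atmosphere, density decays like pressure: ρ = ρ₀ exp(−z/H).
z/H = 4320.0/7761.5 = 0.55659; exp(−0.55659) = 0.57316.
ρ = 1.33 × 0.57316 = 0.76230 kg/m³.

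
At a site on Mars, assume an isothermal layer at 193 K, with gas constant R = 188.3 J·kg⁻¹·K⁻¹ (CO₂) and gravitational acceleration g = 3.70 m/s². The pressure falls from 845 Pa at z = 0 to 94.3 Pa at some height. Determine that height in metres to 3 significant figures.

Scale height: H = RT/g = 188.3 × 193 / 3.70 = 9822.1 m.
Invert the barometric formula: z = H ln(P₀/P).
P₀/P = 845/94.3 = 8.9608; ln(8.9608) = 2.1929.
z = 9822.1 × 2.1929 = 21539 m.

z ≈ 21500 m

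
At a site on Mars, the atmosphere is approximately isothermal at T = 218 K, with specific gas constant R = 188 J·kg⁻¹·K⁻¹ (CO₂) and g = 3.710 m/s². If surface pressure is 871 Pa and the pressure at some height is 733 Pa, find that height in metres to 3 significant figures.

Scale height: H = RT/g = 188 × 218 / 3.710 = 11047 m.
Invert the barometric formula: z = H ln(P₀/P).
P₀/P = 871/733 = 1.1883; ln(1.1883) = 0.17252.
z = 11047 × 0.17252 = 1905.8 m.

z ≈ 1910 m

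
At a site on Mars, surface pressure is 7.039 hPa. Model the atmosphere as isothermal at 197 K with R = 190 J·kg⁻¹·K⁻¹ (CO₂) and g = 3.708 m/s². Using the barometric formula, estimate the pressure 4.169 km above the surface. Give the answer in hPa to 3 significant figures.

P ≈ 4.66 hPa

Scale height: H = RT/g = 190 × 197 / 3.708 = 10094 m.
Barometric formula: P = P₀ exp(−z/H).
z/H = 4169.0/10094 = 0.41302; exp(−0.41302) = 0.66165.
P = 7.039 × 0.66165 = 4.6574 hPa.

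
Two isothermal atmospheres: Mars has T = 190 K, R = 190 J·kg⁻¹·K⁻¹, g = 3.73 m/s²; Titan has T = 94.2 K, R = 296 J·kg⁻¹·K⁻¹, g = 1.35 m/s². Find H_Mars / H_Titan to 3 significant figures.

H_Mars/H_Titan ≈ 0.469

H = RT/g for each body.
H_Mars = 190 × 190 / 3.73 = 9678.3 m.
H_Titan = 296 × 94.2 / 1.35 = 20654 m.
H_Mars/H_Titan = 9678.3/20654 = 0.46859.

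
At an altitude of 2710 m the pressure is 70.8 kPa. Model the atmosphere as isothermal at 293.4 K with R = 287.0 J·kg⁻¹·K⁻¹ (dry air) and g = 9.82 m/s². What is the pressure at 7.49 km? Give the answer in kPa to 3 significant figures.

Scale height: H = RT/g = 287.0 × 293.4 / 9.82 = 8574.9 m.
Between two levels, P₂ = P₁ exp(−Δz/H) with Δz = z₂ − z₁.
Δz = 7490.0 − 2710.0 = 4780.0 m; Δz/H = 4780.0/8574.9 = 0.55744.
P₂ = 70.8 × exp(−0.55744) = 70.8 × 0.57267 = 40.545 kPa.

P ≈ 40.5 kPa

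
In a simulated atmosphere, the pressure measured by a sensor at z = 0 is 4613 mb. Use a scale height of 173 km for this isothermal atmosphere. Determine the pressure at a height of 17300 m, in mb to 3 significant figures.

Barometric formula: P = P₀ exp(−z/H).
z/H = 17300/173000 = 0.10000; exp(−0.10000) = 0.90484.
P = 4613 × 0.90484 = 4174.0 mb.

P ≈ 4170 mb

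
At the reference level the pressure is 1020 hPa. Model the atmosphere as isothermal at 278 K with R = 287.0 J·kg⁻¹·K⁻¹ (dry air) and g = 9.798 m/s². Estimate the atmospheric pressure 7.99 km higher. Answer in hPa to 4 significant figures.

Scale height: H = RT/g = 287.0 × 278 / 9.798 = 8143.1 m.
Barometric formula: P = P₀ exp(−z/H).
z/H = 7990.0/8143.1 = 0.98120; exp(−0.98120) = 0.37486.
P = 1020 × 0.37486 = 382.36 hPa.

P ≈ 382.4 hPa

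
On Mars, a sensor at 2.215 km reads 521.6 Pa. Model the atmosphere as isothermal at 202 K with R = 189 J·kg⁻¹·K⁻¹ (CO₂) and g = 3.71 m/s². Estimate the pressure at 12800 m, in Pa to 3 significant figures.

Scale height: H = RT/g = 189 × 202 / 3.71 = 10291 m.
Between two levels, P₂ = P₁ exp(−Δz/H) with Δz = z₂ − z₁.
Δz = 12800 − 2215.0 = 10585 m; Δz/H = 10585/10291 = 1.0286.
P₂ = 521.6 × exp(−1.0286) = 521.6 × 0.35751 = 186.48 Pa.

P ≈ 186 Pa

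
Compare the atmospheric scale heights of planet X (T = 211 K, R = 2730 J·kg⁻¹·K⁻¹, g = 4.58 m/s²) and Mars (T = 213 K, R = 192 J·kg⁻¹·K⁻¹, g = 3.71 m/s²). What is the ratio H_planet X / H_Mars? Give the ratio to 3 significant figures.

H = RT/g for each body.
H_planet X = 2730 × 211 / 4.58 = 125770 m.
H_Mars = 192 × 213 / 3.71 = 11023 m.
H_planet X/H_Mars = 125770/11023 = 11.410.

H_planet X/H_Mars ≈ 11.4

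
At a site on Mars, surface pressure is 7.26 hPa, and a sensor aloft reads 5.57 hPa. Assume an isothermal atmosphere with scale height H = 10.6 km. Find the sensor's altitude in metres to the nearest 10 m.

z ≈ 2810 m

Invert the barometric formula: z = H ln(P₀/P).
P₀/P = 7.26/5.57 = 1.3034; ln(1.3034) = 0.26498.
z = 10600 × 0.26498 = 2808.8 m.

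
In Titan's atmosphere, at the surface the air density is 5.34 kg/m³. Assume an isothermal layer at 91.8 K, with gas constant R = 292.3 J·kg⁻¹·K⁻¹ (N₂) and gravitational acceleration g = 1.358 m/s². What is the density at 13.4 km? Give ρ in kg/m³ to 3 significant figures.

ρ ≈ 2.71 kg/m³

Scale height: H = RT/g = 292.3 × 91.8 / 1.358 = 19759 m.
In an isothermal atmosphere, density decays like pressure: ρ = ρ₀ exp(−z/H).
z/H = 13400/19759 = 0.67817; exp(−0.67817) = 0.50754.
ρ = 5.34 × 0.50754 = 2.7103 kg/m³.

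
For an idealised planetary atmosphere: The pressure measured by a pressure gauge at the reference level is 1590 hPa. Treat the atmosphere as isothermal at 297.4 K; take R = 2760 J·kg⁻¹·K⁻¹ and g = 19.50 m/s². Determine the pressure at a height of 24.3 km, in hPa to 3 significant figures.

P ≈ 893 hPa

Scale height: H = RT/g = 2760 × 297.4 / 19.50 = 42094 m.
Barometric formula: P = P₀ exp(−z/H).
z/H = 24300/42094 = 0.57728; exp(−0.57728) = 0.56142.
P = 1590 × 0.56142 = 892.66 hPa.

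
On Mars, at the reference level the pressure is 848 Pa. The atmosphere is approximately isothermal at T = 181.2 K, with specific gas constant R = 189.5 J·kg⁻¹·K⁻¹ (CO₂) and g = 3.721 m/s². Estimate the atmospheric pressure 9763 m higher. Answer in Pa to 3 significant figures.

Scale height: H = RT/g = 189.5 × 181.2 / 3.721 = 9228.0 m.
Barometric formula: P = P₀ exp(−z/H).
z/H = 9763.0/9228.0 = 1.0580; exp(−1.0580) = 0.34715.
P = 848 × 0.34715 = 294.38 Pa.

P ≈ 294 Pa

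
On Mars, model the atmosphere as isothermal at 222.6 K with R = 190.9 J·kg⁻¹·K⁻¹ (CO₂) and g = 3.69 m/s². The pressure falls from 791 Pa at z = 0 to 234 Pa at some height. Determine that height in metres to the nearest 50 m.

Scale height: H = RT/g = 190.9 × 222.6 / 3.69 = 11516 m.
Invert the barometric formula: z = H ln(P₀/P).
P₀/P = 791/234 = 3.3803; ln(3.3803) = 1.2180.
z = 11516 × 1.2180 = 14026 m.

z ≈ 14050 m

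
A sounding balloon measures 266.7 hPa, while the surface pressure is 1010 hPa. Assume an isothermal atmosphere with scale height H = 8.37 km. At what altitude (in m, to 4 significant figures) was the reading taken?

z ≈ 11150 m

Invert the barometric formula: z = H ln(P₀/P).
P₀/P = 1010/266.7 = 3.7870; ln(3.7870) = 1.3316.
z = 8370.0 × 1.3316 = 11145 m.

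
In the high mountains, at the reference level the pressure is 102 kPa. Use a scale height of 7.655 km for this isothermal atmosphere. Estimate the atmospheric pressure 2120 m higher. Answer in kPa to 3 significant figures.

Barometric formula: P = P₀ exp(−z/H).
z/H = 2120.0/7655.0 = 0.27694; exp(−0.27694) = 0.75810.
P = 102 × 0.75810 = 77.326 kPa.

P ≈ 77.3 kPa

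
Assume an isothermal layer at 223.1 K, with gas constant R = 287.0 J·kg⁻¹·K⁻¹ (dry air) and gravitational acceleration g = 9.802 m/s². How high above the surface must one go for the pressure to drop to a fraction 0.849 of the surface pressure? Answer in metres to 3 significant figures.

Scale height: H = RT/g = 287.0 × 223.1 / 9.802 = 6532.3 m.
Set P/P₀ = exp(−z/H) = 0.849, so z = −H ln(0.849).
−ln(0.849) = 0.16370; z = 6532.3 × 0.16370 = 1069.3 m.

z ≈ 1070 m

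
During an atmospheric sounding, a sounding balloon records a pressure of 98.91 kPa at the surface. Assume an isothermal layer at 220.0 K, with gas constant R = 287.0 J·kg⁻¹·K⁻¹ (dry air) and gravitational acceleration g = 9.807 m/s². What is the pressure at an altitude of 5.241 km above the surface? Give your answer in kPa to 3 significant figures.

P ≈ 43.8 kPa

Scale height: H = RT/g = 287.0 × 220.0 / 9.807 = 6438.3 m.
Barometric formula: P = P₀ exp(−z/H).
z/H = 5241.0/6438.3 = 0.81403; exp(−0.81403) = 0.44307.
P = 98.91 × 0.44307 = 43.824 kPa.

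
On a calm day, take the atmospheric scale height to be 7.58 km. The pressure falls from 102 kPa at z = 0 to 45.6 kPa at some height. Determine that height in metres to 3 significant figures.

z ≈ 6100 m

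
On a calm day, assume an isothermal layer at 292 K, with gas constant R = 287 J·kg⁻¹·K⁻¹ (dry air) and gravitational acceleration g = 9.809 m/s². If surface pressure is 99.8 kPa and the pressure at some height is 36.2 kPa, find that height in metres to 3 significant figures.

z ≈ 8660 m

Scale height: H = RT/g = 287 × 292 / 9.809 = 8543.6 m.
Invert the barometric formula: z = H ln(P₀/P).
P₀/P = 99.8/36.2 = 2.7569; ln(2.7569) = 1.0141.
z = 8543.6 × 1.0141 = 8664.1 m.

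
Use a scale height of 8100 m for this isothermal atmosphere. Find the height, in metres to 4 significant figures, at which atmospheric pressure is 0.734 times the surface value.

Set P/P₀ = exp(−z/H) = 0.734, so z = −H ln(0.734).
−ln(0.734) = 0.30925; z = 8100.0 × 0.30925 = 2504.9 m.

z ≈ 2505 m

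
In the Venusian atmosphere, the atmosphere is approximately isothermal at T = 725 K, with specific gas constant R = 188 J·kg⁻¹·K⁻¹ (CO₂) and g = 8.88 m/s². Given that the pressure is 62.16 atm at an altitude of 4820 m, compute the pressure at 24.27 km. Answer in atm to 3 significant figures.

P ≈ 17.5 atm

Scale height: H = RT/g = 188 × 725 / 8.88 = 15349 m.
Between two levels, P₂ = P₁ exp(−Δz/H) with Δz = z₂ − z₁.
Δz = 24270 − 4820.0 = 19450 m; Δz/H = 19450/15349 = 1.2672.
P₂ = 62.16 × exp(−1.2672) = 62.16 × 0.28162 = 17.505 atm.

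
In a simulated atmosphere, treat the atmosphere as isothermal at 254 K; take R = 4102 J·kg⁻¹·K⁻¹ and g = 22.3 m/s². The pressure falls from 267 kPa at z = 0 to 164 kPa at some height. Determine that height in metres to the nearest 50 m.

z ≈ 22750 m

Scale height: H = RT/g = 4102 × 254 / 22.3 = 46722 m.
Invert the barometric formula: z = H ln(P₀/P).
P₀/P = 267/164 = 1.6280; ln(1.6280) = 0.48735.
z = 46722 × 0.48735 = 22770 m.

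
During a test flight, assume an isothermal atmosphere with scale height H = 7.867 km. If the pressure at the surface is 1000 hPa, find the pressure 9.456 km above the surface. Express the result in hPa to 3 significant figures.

Barometric formula: P = P₀ exp(−z/H).
z/H = 9456.0/7867.0 = 1.2020; exp(−1.2020) = 0.30059.
P = 1000 × 0.30059 = 300.59 hPa.

P ≈ 301 hPa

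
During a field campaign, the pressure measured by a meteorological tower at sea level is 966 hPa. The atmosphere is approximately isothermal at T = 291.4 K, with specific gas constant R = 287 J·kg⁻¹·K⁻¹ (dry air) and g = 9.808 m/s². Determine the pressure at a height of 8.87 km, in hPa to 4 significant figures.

P ≈ 341.4 hPa

Scale height: H = RT/g = 287 × 291.4 / 9.808 = 8526.9 m.
Barometric formula: P = P₀ exp(−z/H).
z/H = 8870.0/8526.9 = 1.0402; exp(−1.0402) = 0.35338.
P = 966 × 0.35338 = 341.37 hPa.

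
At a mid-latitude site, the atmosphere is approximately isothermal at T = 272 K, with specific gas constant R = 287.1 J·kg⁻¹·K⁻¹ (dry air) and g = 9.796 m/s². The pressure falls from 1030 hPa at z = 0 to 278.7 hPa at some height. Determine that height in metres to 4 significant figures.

Scale height: H = RT/g = 287.1 × 272 / 9.796 = 7971.7 m.
Invert the barometric formula: z = H ln(P₀/P).
P₀/P = 1030/278.7 = 3.6957; ln(3.6957) = 1.3072.
z = 7971.7 × 1.3072 = 10421 m.

z ≈ 10420 m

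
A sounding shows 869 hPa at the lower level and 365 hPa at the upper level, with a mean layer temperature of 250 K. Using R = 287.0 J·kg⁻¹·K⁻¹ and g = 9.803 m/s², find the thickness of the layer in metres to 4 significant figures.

Hypsometric equation: Δz = (R T̄/g) ln(P₁/P₂).
R T̄/g = 287.0 × 250 / 9.803 = 7319.2 m.
ln(869/365) = ln(2.3808) = 0.86744.
Δz = 7319.2 × 0.86744 = 6349.0 m.

Δz ≈ 6349 m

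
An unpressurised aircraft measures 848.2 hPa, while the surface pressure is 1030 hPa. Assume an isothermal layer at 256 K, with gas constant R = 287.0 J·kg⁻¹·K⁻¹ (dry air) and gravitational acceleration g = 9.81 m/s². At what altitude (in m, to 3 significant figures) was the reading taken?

Scale height: H = RT/g = 287.0 × 256 / 9.81 = 7489.5 m.
Invert the barometric formula: z = H ln(P₀/P).
P₀/P = 1030/848.2 = 1.2143; ln(1.2143) = 0.19417.
z = 7489.5 × 0.19417 = 1454.2 m.

z ≈ 1450 m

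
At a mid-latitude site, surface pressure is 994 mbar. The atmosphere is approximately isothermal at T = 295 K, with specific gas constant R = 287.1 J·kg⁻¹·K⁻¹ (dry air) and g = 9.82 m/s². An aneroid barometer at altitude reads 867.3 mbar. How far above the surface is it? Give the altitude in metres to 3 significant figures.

z ≈ 1180 m

Scale height: H = RT/g = 287.1 × 295 / 9.82 = 8624.7 m.
Invert the barometric formula: z = H ln(P₀/P).
P₀/P = 994/867.3 = 1.1461; ln(1.1461) = 0.13636.
z = 8624.7 × 0.13636 = 1176.1 m.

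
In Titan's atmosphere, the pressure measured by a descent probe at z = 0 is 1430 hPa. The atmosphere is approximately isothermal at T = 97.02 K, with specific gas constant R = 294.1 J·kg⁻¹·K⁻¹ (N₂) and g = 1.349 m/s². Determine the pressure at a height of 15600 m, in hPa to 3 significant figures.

P ≈ 684 hPa

Scale height: H = RT/g = 294.1 × 97.02 / 1.349 = 21152 m.
Barometric formula: P = P₀ exp(−z/H).
z/H = 15600/21152 = 0.73752; exp(−0.73752) = 0.47830.
P = 1430 × 0.47830 = 683.97 hPa.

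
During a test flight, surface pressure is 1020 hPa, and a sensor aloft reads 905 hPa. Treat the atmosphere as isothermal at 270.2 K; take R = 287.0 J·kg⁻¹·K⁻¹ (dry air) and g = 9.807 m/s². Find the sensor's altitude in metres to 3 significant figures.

Scale height: H = RT/g = 287.0 × 270.2 / 9.807 = 7907.4 m.
Invert the barometric formula: z = H ln(P₀/P).
P₀/P = 1020/905 = 1.1271; ln(1.1271) = 0.11965.
z = 7907.4 × 0.11965 = 946.12 m.

z ≈ 946 m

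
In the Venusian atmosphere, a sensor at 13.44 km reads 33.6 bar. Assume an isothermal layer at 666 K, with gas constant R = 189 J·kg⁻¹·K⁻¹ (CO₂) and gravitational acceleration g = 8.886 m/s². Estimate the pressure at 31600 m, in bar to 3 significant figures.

Scale height: H = RT/g = 189 × 666 / 8.886 = 14165 m.
Between two levels, P₂ = P₁ exp(−Δz/H) with Δz = z₂ − z₁.
Δz = 31600 − 13440 = 18160 m; Δz/H = 18160/14165 = 1.2820.
P₂ = 33.6 × exp(−1.2820) = 33.6 × 0.27748 = 9.3233 bar.

P ≈ 9.32 bar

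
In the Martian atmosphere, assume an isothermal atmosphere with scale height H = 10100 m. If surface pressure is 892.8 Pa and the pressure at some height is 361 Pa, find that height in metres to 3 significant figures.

Invert the barometric formula: z = H ln(P₀/P).
P₀/P = 892.8/361 = 2.4731; ln(2.4731) = 0.90547.
z = 10100 × 0.90547 = 9145.2 m.

z ≈ 9150 m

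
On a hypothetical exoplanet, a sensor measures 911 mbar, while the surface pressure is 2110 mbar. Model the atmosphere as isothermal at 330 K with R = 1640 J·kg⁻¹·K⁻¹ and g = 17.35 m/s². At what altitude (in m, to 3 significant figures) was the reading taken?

Scale height: H = RT/g = 1640 × 330 / 17.35 = 31193 m.
Invert the barometric formula: z = H ln(P₀/P).
P₀/P = 2110/911 = 2.3161; ln(2.3161) = 0.83988.
z = 31193 × 0.83988 = 26198 m.

z ≈ 26200 m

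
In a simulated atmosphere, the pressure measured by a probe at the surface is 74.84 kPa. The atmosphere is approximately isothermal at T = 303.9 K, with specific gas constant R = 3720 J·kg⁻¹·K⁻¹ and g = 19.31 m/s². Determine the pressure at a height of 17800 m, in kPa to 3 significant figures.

Scale height: H = RT/g = 3720 × 303.9 / 19.31 = 58545 m.
Barometric formula: P = P₀ exp(−z/H).
z/H = 17800/58545 = 0.30404; exp(−0.30404) = 0.73783.
P = 74.84 × 0.73783 = 55.219 kPa.

P ≈ 55.2 kPa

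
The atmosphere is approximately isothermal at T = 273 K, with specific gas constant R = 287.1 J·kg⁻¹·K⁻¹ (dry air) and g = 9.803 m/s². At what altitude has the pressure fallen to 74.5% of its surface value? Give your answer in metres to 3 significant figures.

z ≈ 2350 m

Scale height: H = RT/g = 287.1 × 273 / 9.803 = 7995.3 m.
Set P/P₀ = exp(−z/H) = 0.745, so z = −H ln(0.745).
−ln(0.745) = 0.29437; z = 7995.3 × 0.29437 = 2353.6 m.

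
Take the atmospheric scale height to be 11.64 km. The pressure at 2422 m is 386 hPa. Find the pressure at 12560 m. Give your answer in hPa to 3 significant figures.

P ≈ 162 hPa

Between two levels, P₂ = P₁ exp(−Δz/H) with Δz = z₂ − z₁.
Δz = 12560 − 2422.0 = 10138 m; Δz/H = 10138/11640 = 0.87096.
P₂ = 386 × exp(−0.87096) = 386 × 0.41855 = 161.56 hPa.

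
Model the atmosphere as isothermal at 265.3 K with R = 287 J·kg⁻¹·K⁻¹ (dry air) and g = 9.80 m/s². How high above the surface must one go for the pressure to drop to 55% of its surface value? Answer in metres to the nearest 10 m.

Scale height: H = RT/g = 287 × 265.3 / 9.80 = 7769.5 m.
Set P/P₀ = exp(−z/H) = 0.55, so z = −H ln(0.55).
−ln(0.55) = 0.59784; z = 7769.5 × 0.59784 = 4644.9 m.

z ≈ 4640 m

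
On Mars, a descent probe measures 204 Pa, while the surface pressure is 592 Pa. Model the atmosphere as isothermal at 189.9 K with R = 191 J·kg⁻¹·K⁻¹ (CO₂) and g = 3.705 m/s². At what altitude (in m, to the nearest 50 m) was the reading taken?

Scale height: H = RT/g = 191 × 189.9 / 3.705 = 9789.7 m.
Invert the barometric formula: z = H ln(P₀/P).
P₀/P = 592/204 = 2.9020; ln(2.9020) = 1.0654.
z = 9789.7 × 1.0654 = 10430 m.

z ≈ 10450 m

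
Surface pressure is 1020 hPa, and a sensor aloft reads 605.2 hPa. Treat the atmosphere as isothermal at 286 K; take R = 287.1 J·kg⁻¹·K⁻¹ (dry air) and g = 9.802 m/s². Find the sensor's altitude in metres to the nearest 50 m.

z ≈ 4350 m

Scale height: H = RT/g = 287.1 × 286 / 9.802 = 8376.9 m.
Invert the barometric formula: z = H ln(P₀/P).
P₀/P = 1020/605.2 = 1.6854; ln(1.6854) = 0.52200.
z = 8376.9 × 0.52200 = 4372.7 m.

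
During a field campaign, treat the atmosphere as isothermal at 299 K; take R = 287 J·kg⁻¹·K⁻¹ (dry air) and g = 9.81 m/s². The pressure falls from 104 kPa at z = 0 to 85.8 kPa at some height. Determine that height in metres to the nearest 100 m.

Scale height: H = RT/g = 287 × 299 / 9.81 = 8747.5 m.
Invert the barometric formula: z = H ln(P₀/P).
P₀/P = 104/85.8 = 1.2121; ln(1.2121) = 0.19235.
z = 8747.5 × 0.19235 = 1682.6 m.

z ≈ 1700 m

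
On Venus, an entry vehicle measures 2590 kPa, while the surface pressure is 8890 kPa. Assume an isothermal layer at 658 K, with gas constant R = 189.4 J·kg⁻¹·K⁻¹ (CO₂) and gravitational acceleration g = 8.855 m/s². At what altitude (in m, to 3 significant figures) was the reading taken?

z ≈ 17400 m

Scale height: H = RT/g = 189.4 × 658 / 8.855 = 14074 m.
Invert the barometric formula: z = H ln(P₀/P).
P₀/P = 8890/2590 = 3.4324; ln(3.4324) = 1.2333.
z = 14074 × 1.2333 = 17357 m.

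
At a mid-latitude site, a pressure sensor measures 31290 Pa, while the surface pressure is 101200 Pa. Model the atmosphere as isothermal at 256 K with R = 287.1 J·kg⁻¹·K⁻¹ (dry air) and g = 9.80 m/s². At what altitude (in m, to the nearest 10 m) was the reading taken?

Scale height: H = RT/g = 287.1 × 256 / 9.80 = 7499.8 m.
Invert the barometric formula: z = H ln(P₀/P).
P₀/P = 101200/31290 = 3.2343; ln(3.2343) = 1.1738.
z = 7499.8 × 1.1738 = 8803.3 m.

z ≈ 8800 m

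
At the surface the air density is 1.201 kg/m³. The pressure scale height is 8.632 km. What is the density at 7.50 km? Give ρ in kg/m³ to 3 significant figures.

In an isothermal atmosphere, density decays like pressure: ρ = ρ₀ exp(−z/H).
z/H = 7500.0/8632.0 = 0.86886; exp(−0.86886) = 0.41943.
ρ = 1.201 × 0.41943 = 0.50374 kg/m³.

ρ ≈ 0.504 kg/m³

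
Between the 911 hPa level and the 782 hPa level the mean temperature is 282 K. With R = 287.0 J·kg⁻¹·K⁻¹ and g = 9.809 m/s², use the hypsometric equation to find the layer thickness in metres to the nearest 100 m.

Δz ≈ 1300 m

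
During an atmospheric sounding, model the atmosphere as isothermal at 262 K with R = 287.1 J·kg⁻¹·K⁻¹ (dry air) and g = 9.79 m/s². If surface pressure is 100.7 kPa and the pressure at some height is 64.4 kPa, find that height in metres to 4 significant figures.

Scale height: H = RT/g = 287.1 × 262 / 9.79 = 7683.4 m.
Invert the barometric formula: z = H ln(P₀/P).
P₀/P = 100.7/64.4 = 1.5637; ln(1.5637) = 0.44705.
z = 7683.4 × 0.44705 = 3434.9 m.

z ≈ 3435 m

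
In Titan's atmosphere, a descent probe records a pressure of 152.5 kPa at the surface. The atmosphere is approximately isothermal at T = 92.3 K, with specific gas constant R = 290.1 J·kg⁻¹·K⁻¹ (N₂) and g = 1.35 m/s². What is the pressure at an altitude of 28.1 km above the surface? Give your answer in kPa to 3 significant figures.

P ≈ 37.0 kPa

Scale height: H = RT/g = 290.1 × 92.3 / 1.35 = 19834 m.
Barometric formula: P = P₀ exp(−z/H).
z/H = 28100/19834 = 1.4168; exp(−1.4168) = 0.24249.
P = 152.5 × 0.24249 = 36.980 kPa.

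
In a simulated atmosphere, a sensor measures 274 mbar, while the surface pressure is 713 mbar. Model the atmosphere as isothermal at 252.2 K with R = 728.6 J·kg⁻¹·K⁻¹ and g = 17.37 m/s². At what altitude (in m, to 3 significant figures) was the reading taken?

z ≈ 10100 m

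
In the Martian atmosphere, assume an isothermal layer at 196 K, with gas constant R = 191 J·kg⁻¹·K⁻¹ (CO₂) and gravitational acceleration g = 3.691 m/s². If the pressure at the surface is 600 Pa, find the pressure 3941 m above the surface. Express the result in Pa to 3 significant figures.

Scale height: H = RT/g = 191 × 196 / 3.691 = 10143 m.
Barometric formula: P = P₀ exp(−z/H).
z/H = 3941.0/10143 = 0.38854; exp(−0.38854) = 0.67805.
P = 600 × 0.67805 = 406.83 Pa.

P ≈ 407 Pa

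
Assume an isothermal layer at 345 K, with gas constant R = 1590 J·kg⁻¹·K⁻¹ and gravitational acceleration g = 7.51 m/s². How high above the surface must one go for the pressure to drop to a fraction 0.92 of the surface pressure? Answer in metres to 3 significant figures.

Scale height: H = RT/g = 1590 × 345 / 7.51 = 73043 m.
Set P/P₀ = exp(−z/H) = 0.92, so z = −H ln(0.92).
−ln(0.92) = 0.083382; z = 73043 × 0.083382 = 6090.5 m.

z ≈ 6090 m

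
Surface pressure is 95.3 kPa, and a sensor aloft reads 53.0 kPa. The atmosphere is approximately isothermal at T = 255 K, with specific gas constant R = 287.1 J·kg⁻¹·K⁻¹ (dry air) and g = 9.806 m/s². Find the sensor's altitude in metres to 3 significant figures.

z ≈ 4380 m

Scale height: H = RT/g = 287.1 × 255 / 9.806 = 7465.9 m.
Invert the barometric formula: z = H ln(P₀/P).
P₀/P = 95.3/53.0 = 1.7981; ln(1.7981) = 0.58673.
z = 7465.9 × 0.58673 = 4380.5 m.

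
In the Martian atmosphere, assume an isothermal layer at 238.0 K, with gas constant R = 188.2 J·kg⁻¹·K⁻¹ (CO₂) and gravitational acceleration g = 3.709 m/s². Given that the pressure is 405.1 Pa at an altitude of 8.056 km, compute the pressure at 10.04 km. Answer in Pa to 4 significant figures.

Scale height: H = RT/g = 188.2 × 238.0 / 3.709 = 12076 m.
Between two levels, P₂ = P₁ exp(−Δz/H) with Δz = z₂ − z₁.
Δz = 10040 − 8056.0 = 1984.0 m; Δz/H = 1984.0/12076 = 0.16429.
P₂ = 405.1 × exp(−0.16429) = 405.1 × 0.84850 = 343.73 Pa.

P ≈ 343.7 Pa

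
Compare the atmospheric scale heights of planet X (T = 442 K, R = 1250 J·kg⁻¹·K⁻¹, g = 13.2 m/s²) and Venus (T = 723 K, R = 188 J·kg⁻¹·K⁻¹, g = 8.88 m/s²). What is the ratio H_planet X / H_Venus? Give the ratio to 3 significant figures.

H_planet X/H_Venus ≈ 2.73

H = RT/g for each body.
H_planet X = 1250 × 442 / 13.2 = 41856 m.
H_Venus = 188 × 723 / 8.88 = 15307 m.
H_planet X/H_Venus = 41856/15307 = 2.7344.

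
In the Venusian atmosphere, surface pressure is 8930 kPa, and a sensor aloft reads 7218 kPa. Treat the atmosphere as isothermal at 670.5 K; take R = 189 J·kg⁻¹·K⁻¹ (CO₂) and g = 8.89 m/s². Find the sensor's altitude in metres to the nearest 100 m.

z ≈ 3000 m

Scale height: H = RT/g = 189 × 670.5 / 8.89 = 14255 m.
Invert the barometric formula: z = H ln(P₀/P).
P₀/P = 8930/7218 = 1.2372; ln(1.2372) = 0.21285.
z = 14255 × 0.21285 = 3034.2 m.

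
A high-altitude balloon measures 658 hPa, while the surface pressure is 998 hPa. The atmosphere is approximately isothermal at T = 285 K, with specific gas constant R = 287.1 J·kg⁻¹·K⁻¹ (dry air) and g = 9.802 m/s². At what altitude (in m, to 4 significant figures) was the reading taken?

z ≈ 3477 m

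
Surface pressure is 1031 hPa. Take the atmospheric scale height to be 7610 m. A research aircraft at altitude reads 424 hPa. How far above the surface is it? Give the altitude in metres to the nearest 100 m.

z ≈ 6800 m

Invert the barometric formula: z = H ln(P₀/P).
P₀/P = 1031/424 = 2.4316; ln(2.4316) = 0.88855.
z = 7610.0 × 0.88855 = 6761.9 m.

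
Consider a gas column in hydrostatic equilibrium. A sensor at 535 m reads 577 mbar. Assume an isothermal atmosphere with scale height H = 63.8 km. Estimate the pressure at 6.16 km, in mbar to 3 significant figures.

Between two levels, P₂ = P₁ exp(−Δz/H) with Δz = z₂ − z₁.
Δz = 6160.0 − 535.00 = 5625.0 m; Δz/H = 5625.0/63800 = 0.088166.
P₂ = 577 × exp(−0.088166) = 577 × 0.91561 = 528.31 mbar.

P ≈ 528 mbar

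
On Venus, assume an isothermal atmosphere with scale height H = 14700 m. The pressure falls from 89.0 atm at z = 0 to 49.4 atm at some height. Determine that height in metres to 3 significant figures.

z ≈ 8650 m

Invert the barometric formula: z = H ln(P₀/P).
P₀/P = 89.0/49.4 = 1.8016; ln(1.8016) = 0.58868.
z = 14700 × 0.58868 = 8653.6 m.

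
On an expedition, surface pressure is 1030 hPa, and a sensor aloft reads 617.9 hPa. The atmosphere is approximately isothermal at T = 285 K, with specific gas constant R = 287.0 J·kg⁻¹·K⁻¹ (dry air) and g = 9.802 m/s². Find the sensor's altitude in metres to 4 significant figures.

z ≈ 4264 m

Scale height: H = RT/g = 287.0 × 285 / 9.802 = 8344.7 m.
Invert the barometric formula: z = H ln(P₀/P).
P₀/P = 1030/617.9 = 1.6669; ln(1.6669) = 0.51097.
z = 8344.7 × 0.51097 = 4263.9 m.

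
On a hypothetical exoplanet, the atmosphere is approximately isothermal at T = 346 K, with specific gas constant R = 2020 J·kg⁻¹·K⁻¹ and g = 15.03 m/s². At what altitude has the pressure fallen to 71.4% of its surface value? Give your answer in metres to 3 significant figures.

Scale height: H = RT/g = 2020 × 346 / 15.03 = 46502 m.
Set P/P₀ = exp(−z/H) = 0.714, so z = −H ln(0.714).
−ln(0.714) = 0.33687; z = 46502 × 0.33687 = 15665 m.

z ≈ 15700 m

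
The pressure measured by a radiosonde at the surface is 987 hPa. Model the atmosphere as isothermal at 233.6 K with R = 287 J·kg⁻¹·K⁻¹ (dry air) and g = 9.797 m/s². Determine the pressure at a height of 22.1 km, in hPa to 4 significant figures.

Scale height: H = RT/g = 287 × 233.6 / 9.797 = 6843.2 m.
Barometric formula: P = P₀ exp(−z/H).
z/H = 22100/6843.2 = 3.2295; exp(−3.2295) = 0.039577.
P = 987 × 0.039577 = 39.062 hPa.

P ≈ 39.06 hPa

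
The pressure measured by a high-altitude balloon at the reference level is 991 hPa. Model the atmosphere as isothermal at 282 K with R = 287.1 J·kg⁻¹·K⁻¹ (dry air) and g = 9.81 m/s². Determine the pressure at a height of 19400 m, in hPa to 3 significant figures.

P ≈ 94.4 hPa

Scale height: H = RT/g = 287.1 × 282 / 9.81 = 8253.0 m.
Barometric formula: P = P₀ exp(−z/H).
z/H = 19400/8253.0 = 2.3507; exp(−2.3507) = 0.095302.
P = 991 × 0.095302 = 94.444 hPa.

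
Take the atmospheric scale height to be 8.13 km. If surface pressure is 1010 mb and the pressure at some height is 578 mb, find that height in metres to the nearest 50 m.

Invert the barometric formula: z = H ln(P₀/P).
P₀/P = 1010/578 = 1.7474; ln(1.7474) = 0.55813.
z = 8130.0 × 0.55813 = 4537.6 m.

z ≈ 4550 m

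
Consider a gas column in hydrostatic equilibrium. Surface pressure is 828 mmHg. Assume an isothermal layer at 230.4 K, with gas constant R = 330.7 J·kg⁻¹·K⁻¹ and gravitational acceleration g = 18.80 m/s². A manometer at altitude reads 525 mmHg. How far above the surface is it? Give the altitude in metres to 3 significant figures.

Scale height: H = RT/g = 330.7 × 230.4 / 18.80 = 4052.8 m.
Invert the barometric formula: z = H ln(P₀/P).
P₀/P = 828/525 = 1.5771; ln(1.5771) = 0.45559.
z = 4052.8 × 0.45559 = 1846.4 m.

z ≈ 1850 m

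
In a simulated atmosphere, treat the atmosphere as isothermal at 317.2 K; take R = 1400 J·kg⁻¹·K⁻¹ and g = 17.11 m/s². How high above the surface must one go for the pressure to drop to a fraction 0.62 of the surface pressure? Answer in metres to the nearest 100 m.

Scale height: H = RT/g = 1400 × 317.2 / 17.11 = 25954 m.
Set P/P₀ = exp(−z/H) = 0.62, so z = −H ln(0.62).
−ln(0.62) = 0.47804; z = 25954 × 0.47804 = 12407 m.

z ≈ 12400 m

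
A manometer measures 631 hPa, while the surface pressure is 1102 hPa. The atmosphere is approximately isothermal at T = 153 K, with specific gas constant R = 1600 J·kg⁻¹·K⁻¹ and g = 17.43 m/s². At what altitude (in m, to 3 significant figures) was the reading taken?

Scale height: H = RT/g = 1600 × 153 / 17.43 = 14045 m.
Invert the barometric formula: z = H ln(P₀/P).
P₀/P = 1102/631 = 1.7464; ln(1.7464) = 0.55756.
z = 14045 × 0.55756 = 7830.9 m.

z ≈ 7830 m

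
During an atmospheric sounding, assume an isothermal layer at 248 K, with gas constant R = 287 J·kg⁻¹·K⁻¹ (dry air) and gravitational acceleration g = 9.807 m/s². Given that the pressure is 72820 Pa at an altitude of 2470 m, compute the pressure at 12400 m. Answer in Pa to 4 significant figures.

P ≈ 18540 Pa

Scale height: H = RT/g = 287 × 248 / 9.807 = 7257.7 m.
Between two levels, P₂ = P₁ exp(−Δz/H) with Δz = z₂ − z₁.
Δz = 12400 − 2470.0 = 9930.0 m; Δz/H = 9930.0/7257.7 = 1.3682.
P₂ = 72820 × exp(−1.3682) = 72820 × 0.25456 = 18537 Pa.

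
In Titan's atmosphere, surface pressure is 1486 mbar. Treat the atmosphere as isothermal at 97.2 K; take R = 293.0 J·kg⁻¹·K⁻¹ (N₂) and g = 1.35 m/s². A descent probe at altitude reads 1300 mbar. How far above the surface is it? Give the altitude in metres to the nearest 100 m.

z ≈ 2800 m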